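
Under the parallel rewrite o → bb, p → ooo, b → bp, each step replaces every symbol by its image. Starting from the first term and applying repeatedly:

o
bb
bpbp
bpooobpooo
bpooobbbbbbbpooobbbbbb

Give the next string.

Applying the rule to each of the 22 symbols of bpooobbbbbbbpooobbbbbb gives the pieces bp ooo bb bb bb bp bp bp bp bp bp bp ooo bb bb bb bp bp bp bp bp bp, which concatenate to the answer.

bpooobbbbbbbpbpbpbpbpbpbpooobbbbbbbpbpbpbpbpbp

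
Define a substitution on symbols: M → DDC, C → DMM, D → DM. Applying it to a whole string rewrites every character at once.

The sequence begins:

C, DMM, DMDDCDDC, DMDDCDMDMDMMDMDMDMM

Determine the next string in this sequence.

Rewriting the 19 symbols of DMDDCDMDMDMMDMDMDMM one by one yields DM DDC DM DM DMM DM DDC DM DDC DM DDC DDC DM DDC DM DDC DM DDC DDC; concatenated:

DMDDCDMDMDMMDMDDCDMDDCDMDDCDDCDMDDCDMDDCDMDDCDDC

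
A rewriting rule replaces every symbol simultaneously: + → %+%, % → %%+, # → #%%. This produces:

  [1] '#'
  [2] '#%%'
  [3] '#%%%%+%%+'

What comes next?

Expanding #%%%%+%%+: #→#%%, %→%%+, %→%%+, %→%%+, %→%%+, +→%+%, %→%%+, %→%%+, +→%+%. Concatenated: #%% %%+ %%+ %%+ %%+ %+% %%+ %%+ %+%.

#%%%%+%%+%%+%%+%+%%%+%%+%+%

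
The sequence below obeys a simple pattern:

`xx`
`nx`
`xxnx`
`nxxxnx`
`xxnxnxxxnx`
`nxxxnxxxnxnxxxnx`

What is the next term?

xxnxnxxxnxnxxxnxxxnxnxxxnx

This is a Fibonacci-style word recurrence s(k) = s(k−2)·s(k−1): e.g. xx·nx = xxnx.
So term 7 is xxnxnxxxnx·nxxxnxxxnxnxxxnx.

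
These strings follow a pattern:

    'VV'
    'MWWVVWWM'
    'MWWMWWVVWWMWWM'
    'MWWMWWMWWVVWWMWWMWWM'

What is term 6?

Every step adds MWW to the front and WWM to the end of the previous string.
From MWWMWWMWWVVWWMWWMWWM, 2 further steps: MWWMWWMWWVVWWMWWMWWM → MWWMWWMWWMWWVVWWMWWMWWMWWM → (answer).

MWWMWWMWWMWWMWWVVWWMWWMWWMWWMWWM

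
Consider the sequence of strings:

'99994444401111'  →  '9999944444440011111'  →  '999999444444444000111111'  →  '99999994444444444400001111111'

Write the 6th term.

999999999444444444444444000000111111111

Term n consists of n+2 9's, followed by 2n+1 4's, followed by n-1 0's, followed by n+2 1's, where the shown terms are n = 2, 3, 4, 5.
At n = 7 the blocks have lengths 9, 15, 6, 9.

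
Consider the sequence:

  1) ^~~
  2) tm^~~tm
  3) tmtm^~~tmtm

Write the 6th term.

tmtmtmtmtm^~~tmtmtmtmtm

Every step adds tm to the front and tm to the end of the previous string.
From tmtm^~~tmtm, 3 further steps: tmtm^~~tmtm → tmtmtm^~~tmtmtm → tmtmtmtm^~~tmtmtmtm → (answer).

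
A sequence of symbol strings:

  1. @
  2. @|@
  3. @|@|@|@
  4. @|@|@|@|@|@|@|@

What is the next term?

s(k+1) = s(k)·|·s(k) — each term doubles the last with '|' between the halves.
Doubling @|@|@|@|@|@|@|@ with '|' between the halves:

@|@|@|@|@|@|@|@|@|@|@|@|@|@|@|@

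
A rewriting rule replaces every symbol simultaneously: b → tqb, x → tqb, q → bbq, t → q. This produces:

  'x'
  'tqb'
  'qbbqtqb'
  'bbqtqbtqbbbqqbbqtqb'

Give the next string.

Rewriting the 19 symbols of bbqtqbtqbbbqqbbqtqb one by one yields tqb tqb bbq q bbq tqb q bbq tqb tqb tqb bbq bbq tqb tqb bbq q bbq tqb; concatenated:

tqbtqbbbqqbbqtqbqbbqtqbtqbtqbbbqbbqtqbtqbbbqqbbqtqb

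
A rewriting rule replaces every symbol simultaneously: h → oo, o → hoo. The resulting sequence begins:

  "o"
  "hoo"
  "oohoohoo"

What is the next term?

hoohoooohoohoooohoohoo

Expanding oohoohoo: o→hoo, o→hoo, h→oo, o→hoo, o→hoo, h→oo, o→hoo, o→hoo. Concatenated: hoo hoo oo hoo hoo oo hoo hoo.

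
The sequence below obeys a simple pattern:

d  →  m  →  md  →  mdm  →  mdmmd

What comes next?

mdmmdmdm

This is a Fibonacci-style word recurrence s(k) = s(k−1)·s(k−2): e.g. m·d = md.
Continuing: mdmmd · mdm gives term 6.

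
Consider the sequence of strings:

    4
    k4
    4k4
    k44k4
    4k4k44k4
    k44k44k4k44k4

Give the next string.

Each term (from the third on) is the two preceding terms concatenated in order: term 3 = 4·k4 = 4k4.
Continuing: 4k4k44k4 · k44k44k4k44k4 gives term 7.

4k4k44k4k44k44k4k44k4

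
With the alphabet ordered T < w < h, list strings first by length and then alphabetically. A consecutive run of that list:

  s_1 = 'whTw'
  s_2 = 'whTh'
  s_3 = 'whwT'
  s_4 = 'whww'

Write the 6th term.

whhT

Stepping forward 2 times from whww: whww → whwh, then the target.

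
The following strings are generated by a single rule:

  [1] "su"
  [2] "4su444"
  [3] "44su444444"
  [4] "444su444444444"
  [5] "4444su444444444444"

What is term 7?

s(k+1) = 4·s(k)·444, so each term gains 4 as a prefix and 444 as a suffix.
From 4444su444444444444, 2 further steps: 4444su444444444444 → 44444su444444444444444 → (answer).

444444su444444444444444444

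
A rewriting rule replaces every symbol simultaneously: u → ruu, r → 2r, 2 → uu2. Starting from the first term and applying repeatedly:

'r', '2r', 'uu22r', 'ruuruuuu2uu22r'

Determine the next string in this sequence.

Replace each of the 14 characters of ruuruuuu2uu22r in place — 2r ruu ruu 2r ruu ruu ruu ruu uu2 ruu ruu uu2 uu2 2r — and concatenate.

2rruuruu2rruuruuruuruuuu2ruuruuuu2uu22r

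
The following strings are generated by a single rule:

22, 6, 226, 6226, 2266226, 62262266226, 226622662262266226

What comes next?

62262266226226622662262266226

Each term (from the third on) is the two preceding terms concatenated in order: term 3 = 22·6 = 226.
So term 8 is 62262266226·226622662262266226.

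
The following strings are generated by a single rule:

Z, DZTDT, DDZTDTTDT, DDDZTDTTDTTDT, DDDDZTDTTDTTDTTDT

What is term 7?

Each term wraps the previous one in D on the left and TDT on the right.
From DDDDZTDTTDTTDTTDT, 2 further steps: DDDDZTDTTDTTDTTDT → DDDDDZTDTTDTTDTTDTTDT → (answer).

DDDDDDZTDTTDTTDTTDTTDTTDT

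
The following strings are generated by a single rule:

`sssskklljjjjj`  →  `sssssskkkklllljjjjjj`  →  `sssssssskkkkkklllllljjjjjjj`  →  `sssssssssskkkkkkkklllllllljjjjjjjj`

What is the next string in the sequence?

sssssssssssskkkkkkkkkklllllllllljjjjjjjjj

The n-th term is 2n s's then 2n-2 k's then 2n-2 l's then n+3 j's, where the shown terms are n = 2, 3, 4, 5.
Setting n = 6 gives 12, 10, 10, 9 characters in each block.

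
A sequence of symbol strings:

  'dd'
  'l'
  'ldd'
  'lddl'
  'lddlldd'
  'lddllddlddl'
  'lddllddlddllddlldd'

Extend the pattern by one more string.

lddllddlddllddllddlddllddlddl

From term 3 onward, concatenate the last term with the second-to-last: l·dd = ldd, ldd·l = lddl, …
So term 8 is lddllddlddllddlldd·lddllddlddl.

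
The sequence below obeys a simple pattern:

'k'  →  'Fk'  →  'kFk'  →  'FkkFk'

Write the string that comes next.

Each term (from the third on) is the two preceding terms concatenated in order: term 3 = k·Fk = kFk.
So term 5 is kFk·FkkFk.

kFkFkkFk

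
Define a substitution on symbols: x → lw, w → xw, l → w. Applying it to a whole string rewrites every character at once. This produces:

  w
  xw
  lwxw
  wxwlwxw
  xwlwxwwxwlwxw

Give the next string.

φ(xwlwxwwxwlwxw) expands symbol-by-symbol to lw xw w xw lw xw xw lw xw w xw lw xw; joining the 13 pieces gives the next term.

lwxwwxwlwxwxwlwxwwxwlwxw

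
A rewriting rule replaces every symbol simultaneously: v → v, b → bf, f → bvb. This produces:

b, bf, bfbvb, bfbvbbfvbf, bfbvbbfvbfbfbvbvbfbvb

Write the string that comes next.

bfbvbbfvbfbfbvbvbfbvbbfbvbbfvbfvbfbvbbfvbf

φ(bfbvbbfvbfbfbvbvbfbvb) expands symbol-by-symbol to bf bvb bf v bf bf bvb v bf bvb bf bvb bf v bf v bf bvb bf v bf; joining the 21 pieces gives the next term.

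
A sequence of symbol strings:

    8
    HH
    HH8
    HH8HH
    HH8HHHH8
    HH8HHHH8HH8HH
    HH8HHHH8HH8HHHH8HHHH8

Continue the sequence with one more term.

Each term (from the third on) is the previous term followed by the one before it: term 3 = HH·8 = HH8.
The next term joins HH8HHHH8HH8HHHH8HHHH8 and HH8HHHH8HH8HH.

HH8HHHH8HH8HHHH8HHHH8HH8HHHH8HH8HH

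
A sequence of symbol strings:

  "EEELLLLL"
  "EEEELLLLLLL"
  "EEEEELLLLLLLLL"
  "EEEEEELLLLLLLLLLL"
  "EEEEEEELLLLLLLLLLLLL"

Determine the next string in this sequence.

Each string has the form E^{n} L^{2n-1}, where the shown terms are n = 3, 4, 5, 6, 7.
For the next term, n = 8, so the run lengths are 8, 15.

EEEEEEEELLLLLLLLLLLLLLL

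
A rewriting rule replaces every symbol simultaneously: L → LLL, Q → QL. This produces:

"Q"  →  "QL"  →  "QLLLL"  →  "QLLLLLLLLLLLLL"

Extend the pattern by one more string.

QLLLLLLLLLLLLLLLLLLLLLLLLLLLLLLLLLLLLLLLL

Replace each of the 14 characters of QLLLLLLLLLLLLL in place — QL LLL LLL LLL LLL LLL LLL LLL LLL LLL LLL LLL LLL LLL — and concatenate.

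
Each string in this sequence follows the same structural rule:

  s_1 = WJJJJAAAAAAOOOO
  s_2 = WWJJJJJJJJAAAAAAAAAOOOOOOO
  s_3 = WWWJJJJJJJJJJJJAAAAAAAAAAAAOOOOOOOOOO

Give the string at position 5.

Term n consists of n W's, followed by 4n J's, followed by 3n+3 A's, followed by 3n+1 O's (n = 1, 2, …).
Setting n = 5 gives 5, 20, 18, 16 characters in each block.

WWWWWJJJJJJJJJJJJJJJJJJJJAAAAAAAAAAAAAAAAAAOOOOOOOOOOOOOOOO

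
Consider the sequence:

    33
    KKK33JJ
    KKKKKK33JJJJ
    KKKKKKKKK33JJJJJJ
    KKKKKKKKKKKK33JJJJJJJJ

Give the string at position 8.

KKKKKKKKKKKKKKKKKKKKK33JJJJJJJJJJJJJJ

Every step adds KKK to the front and JJ to the end of the previous string.
From KKKKKKKKKKKK33JJJJJJJJ, 3 further steps: KKKKKKKKKKKK33JJJJJJJJ → KKKKKKKKKKKKKKK33JJJJJJJJJJ → KKKKKKKKKKKKKKKKKK33JJJJJJJJJJJJ → (answer).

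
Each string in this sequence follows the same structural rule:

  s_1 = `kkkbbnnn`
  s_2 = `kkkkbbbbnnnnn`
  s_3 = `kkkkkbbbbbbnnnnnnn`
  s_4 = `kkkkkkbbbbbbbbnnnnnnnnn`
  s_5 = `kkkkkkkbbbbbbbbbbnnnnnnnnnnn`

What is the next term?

Each string has the form k^{n+1} b^{2n-2} n^{2n-1}, where the shown terms are n = 2, 3, 4, 5, 6.
For the next term, n = 7, so the run lengths are 8, 12, 13.

kkkkkkkkbbbbbbbbbbbbnnnnnnnnnnnnn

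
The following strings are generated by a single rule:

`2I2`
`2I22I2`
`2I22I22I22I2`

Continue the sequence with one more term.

Every step duplicates the string.
One more doubling of 2I22I22I22I2 gives the answer.

2I22I22I22I22I22I22I22I2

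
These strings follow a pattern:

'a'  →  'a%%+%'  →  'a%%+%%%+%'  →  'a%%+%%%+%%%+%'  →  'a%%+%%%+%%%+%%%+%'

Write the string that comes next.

a%%+%%%+%%%+%%%+%%%+%

The strings grow by a fixed suffix %%+% each time.
One more step from a%%+%%%+%%%+%%%+% gives the answer.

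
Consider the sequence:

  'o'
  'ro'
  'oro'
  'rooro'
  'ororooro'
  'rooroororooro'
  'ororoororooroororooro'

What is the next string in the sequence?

This is a Fibonacci-style word recurrence s(k) = s(k−2)·s(k−1): e.g. o·ro = oro.
So term 8 is rooroororooro·ororoororooroororooro.

rooroororooroororoororooroororooro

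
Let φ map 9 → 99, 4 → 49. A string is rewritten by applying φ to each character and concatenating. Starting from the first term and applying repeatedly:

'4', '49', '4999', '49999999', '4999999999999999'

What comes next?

Rewriting the 16 symbols of 4999999999999999 one by one yields 49 99 99 99 99 99 99 99 99 99 99 99 99 99 99 99; concatenated:

49999999999999999999999999999999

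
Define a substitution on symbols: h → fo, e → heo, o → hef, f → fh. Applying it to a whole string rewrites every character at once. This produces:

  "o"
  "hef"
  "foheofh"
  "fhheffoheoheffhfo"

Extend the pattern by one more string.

fhfofoheofhfhheffoheoheffoheofhfhfofhhef

φ(fhheffoheoheffhfo) expands symbol-by-symbol to fh fo fo heo fh fh hef fo heo hef fo heo fh fh fo fh hef; joining the 17 pieces gives the next term.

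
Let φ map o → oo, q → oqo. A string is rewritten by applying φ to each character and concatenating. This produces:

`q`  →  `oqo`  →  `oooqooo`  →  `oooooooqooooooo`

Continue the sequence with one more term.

Rewriting the 15 symbols of oooooooqooooooo one by one yields oo oo oo oo oo oo oo oqo oo oo oo oo oo oo oo; concatenated:

oooooooooooooooqooooooooooooooo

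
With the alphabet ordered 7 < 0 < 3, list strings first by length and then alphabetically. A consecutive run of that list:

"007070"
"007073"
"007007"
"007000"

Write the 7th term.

Continuing the enumeration 3 steps past 007000: 007000 → 007003 → 007037 → (answer).

007030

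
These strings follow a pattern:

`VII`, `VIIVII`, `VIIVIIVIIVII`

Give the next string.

VIIVIIVIIVIIVIIVIIVIIVII

s(k+1) = s(k)·s(k) — each term doubles the last.
One more doubling of VIIVIIVIIVII gives the answer.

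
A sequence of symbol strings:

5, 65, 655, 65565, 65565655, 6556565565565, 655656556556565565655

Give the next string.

6556565565565655656556556565565565

This is a Fibonacci-style word recurrence s(k) = s(k−1)·s(k−2): e.g. 65·5 = 655.
The next term joins 655656556556565565655 and 6556565565565.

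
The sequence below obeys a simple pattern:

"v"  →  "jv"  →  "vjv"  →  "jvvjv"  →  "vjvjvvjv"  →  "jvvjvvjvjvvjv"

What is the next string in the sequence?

vjvjvvjvjvvjvvjvjvvjv

Each term (from the third on) is the two preceding terms concatenated in order: term 3 = v·jv = vjv.
The next term joins vjvjvvjv and jvvjvvjvjvvjv.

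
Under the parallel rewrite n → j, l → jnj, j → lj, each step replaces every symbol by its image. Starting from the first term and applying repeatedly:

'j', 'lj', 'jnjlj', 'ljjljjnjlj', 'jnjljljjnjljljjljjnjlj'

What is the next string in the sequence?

φ(jnjljljjnjljljjljjnjlj) expands symbol-by-symbol to lj j lj jnj lj jnj lj lj j lj jnj lj jnj lj lj jnj lj lj j lj jnj lj; joining the 22 pieces gives the next term.

ljjljjnjljjnjljljjljjnjljjnjljljjnjljljjljjnjlj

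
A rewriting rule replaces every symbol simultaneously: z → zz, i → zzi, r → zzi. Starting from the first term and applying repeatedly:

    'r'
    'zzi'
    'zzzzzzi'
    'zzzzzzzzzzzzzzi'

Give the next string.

Applying the rule to each of the 15 symbols of zzzzzzzzzzzzzzi gives the pieces zz zz zz zz zz zz zz zz zz zz zz zz zz zz zzi, which concatenate to the answer.

zzzzzzzzzzzzzzzzzzzzzzzzzzzzzzi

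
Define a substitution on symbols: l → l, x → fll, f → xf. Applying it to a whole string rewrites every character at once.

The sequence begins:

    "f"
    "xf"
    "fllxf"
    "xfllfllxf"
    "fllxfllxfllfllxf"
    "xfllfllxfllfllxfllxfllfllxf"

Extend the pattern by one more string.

Applying the rule to each of the 27 symbols of xfllfllxfllfllxfllxfllfllxf gives the pieces fll xf l l xf l l fll xf l l xf l l fll xf l l fll xf l l xf l l fll xf, which concatenate to the answer.

fllxfllxfllfllxfllxfllfllxfllfllxfllxfllfllxf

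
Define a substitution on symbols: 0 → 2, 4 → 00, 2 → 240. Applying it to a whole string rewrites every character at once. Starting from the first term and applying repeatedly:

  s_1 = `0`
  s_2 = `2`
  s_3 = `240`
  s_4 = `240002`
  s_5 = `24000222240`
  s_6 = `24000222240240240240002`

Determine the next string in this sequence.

2400022224024024024000224000224000224000222240

Replace each of the 23 characters of 24000222240240240240002 in place — 240 00 2 2 2 240 240 240 240 00 2 240 00 2 240 00 2 240 00 2 2 2 240 — and concatenate.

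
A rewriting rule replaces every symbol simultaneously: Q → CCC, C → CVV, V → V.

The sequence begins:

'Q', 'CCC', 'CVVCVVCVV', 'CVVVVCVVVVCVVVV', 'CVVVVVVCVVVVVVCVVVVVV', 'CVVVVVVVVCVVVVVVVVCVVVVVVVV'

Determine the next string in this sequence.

φ(CVVVVVVVVCVVVVVVVVCVVVVVVVV) expands symbol-by-symbol to CVV V V V V V V V V CVV V V V V V V V V CVV V V V V V V V V; joining the 27 pieces gives the next term.

CVVVVVVVVVVCVVVVVVVVVVCVVVVVVVVVV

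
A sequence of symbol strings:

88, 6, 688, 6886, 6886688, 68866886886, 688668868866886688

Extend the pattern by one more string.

68866886886688668868866886886

This is a Fibonacci-style word recurrence s(k) = s(k−1)·s(k−2): e.g. 6·88 = 688.
Continuing: 688668868866886688 · 68866886886 gives term 8.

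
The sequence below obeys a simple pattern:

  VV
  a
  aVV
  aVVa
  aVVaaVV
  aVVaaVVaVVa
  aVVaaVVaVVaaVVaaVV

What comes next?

This is a Fibonacci-style word recurrence s(k) = s(k−1)·s(k−2): e.g. a·VV = aVV.
The next term joins aVVaaVVaVVaaVVaaVV and aVVaaVVaVVa.

aVVaaVVaVVaaVVaaVVaVVaaVVaVVa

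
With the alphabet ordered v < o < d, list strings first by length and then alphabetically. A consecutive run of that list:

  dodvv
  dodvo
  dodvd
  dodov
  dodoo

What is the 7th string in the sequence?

Stepping forward 2 times from dodoo: dodoo → dodod, then the target.

doddv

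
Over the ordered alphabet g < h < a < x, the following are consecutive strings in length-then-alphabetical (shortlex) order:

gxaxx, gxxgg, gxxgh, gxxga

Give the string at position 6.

gxxhg

Stepping forward 2 times from gxxga: gxxga → gxxgx, then the target.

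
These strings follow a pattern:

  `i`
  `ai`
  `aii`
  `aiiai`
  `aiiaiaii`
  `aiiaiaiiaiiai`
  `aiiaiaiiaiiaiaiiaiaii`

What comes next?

Each term (from the third on) is the previous term followed by the one before it: term 3 = ai·i = aii.
So term 8 is aiiaiaiiaiiaiaiiaiaii·aiiaiaiiaiiai.

aiiaiaiiaiiaiaiiaiaiiaiiaiaiiaiiai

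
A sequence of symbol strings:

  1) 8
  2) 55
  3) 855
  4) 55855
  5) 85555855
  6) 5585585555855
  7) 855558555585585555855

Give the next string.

5585585555855855558555585585555855

This is a Fibonacci-style word recurrence s(k) = s(k−2)·s(k−1): e.g. 8·55 = 855.
So term 8 is 5585585555855·855558555585585555855.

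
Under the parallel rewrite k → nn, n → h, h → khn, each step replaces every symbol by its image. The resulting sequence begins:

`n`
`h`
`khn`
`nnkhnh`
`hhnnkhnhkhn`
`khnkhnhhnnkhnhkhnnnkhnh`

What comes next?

Applying the rule to each of the 23 symbols of khnkhnhhnnkhnhkhnnnkhnh gives the pieces nn khn h nn khn h khn khn h h nn khn h khn nn khn h h h nn khn h khn, which concatenate to the answer.

nnkhnhnnkhnhkhnkhnhhnnkhnhkhnnnkhnhhhnnkhnhkhn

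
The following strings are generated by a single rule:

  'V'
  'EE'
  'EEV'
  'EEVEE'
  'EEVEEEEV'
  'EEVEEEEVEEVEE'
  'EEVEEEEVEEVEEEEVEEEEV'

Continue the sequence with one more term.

This is a Fibonacci-style word recurrence s(k) = s(k−1)·s(k−2): e.g. EE·V = EEV.
Continuing: EEVEEEEVEEVEEEEVEEEEV · EEVEEEEVEEVEE gives term 8.

EEVEEEEVEEVEEEEVEEEEVEEVEEEEVEEVEE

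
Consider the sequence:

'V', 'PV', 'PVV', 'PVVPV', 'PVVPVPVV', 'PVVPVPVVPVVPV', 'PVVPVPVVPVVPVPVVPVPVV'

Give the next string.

PVVPVPVVPVVPVPVVPVPVVPVVPVPVVPVVPV

Each term (from the third on) is the previous term followed by the one before it: term 3 = PV·V = PVV.
The next term joins PVVPVPVVPVVPVPVVPVPVV and PVVPVPVVPVVPV.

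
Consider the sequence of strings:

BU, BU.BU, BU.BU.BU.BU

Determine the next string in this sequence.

BU.BU.BU.BU.BU.BU.BU.BU

s(k+1) = s(k)·.·s(k) — each term doubles the last with '.' between the halves.
One more doubling of BU.BU.BU.BU gives the answer.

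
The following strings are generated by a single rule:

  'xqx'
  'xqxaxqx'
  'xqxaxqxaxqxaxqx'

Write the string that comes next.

xqxaxqxaxqxaxqxaxqxaxqxaxqxaxqx

s(k+1) = s(k)·a·s(k) — each term doubles the last with 'a' between the halves.
One more doubling of xqxaxqxaxqxaxqx gives the answer.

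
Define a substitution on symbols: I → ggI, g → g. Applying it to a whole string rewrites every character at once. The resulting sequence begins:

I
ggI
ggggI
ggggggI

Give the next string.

ggggggggI

Rewriting each symbol of ggggggI: g→g, g→g, g→g, g→g, g→g, g→g, I→ggI, which concatenates to g g g g g g ggI.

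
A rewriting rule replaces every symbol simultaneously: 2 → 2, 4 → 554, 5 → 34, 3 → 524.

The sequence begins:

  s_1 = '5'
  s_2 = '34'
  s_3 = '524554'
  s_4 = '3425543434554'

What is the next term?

Rewriting the 13 symbols of 3425543434554 one by one yields 524 554 2 34 34 554 524 554 524 554 34 34 554; concatenated:

524554234345545245545245543434554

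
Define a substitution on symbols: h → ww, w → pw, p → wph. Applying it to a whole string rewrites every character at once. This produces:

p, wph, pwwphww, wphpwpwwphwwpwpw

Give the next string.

pwwphwwwphpwwphpwpwwphwwpwpwwphpwwphpw

Replace each of the 16 characters of wphpwpwwphwwpwpw in place — pw wph ww wph pw wph pw pw wph ww pw pw wph pw wph pw — and concatenate.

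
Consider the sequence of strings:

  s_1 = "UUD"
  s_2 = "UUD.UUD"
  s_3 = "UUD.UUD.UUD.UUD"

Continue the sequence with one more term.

Every step duplicates the string with '.' between the halves.
Doubling UUD.UUD.UUD.UUD with '.' between the halves:

UUD.UUD.UUD.UUD.UUD.UUD.UUD.UUD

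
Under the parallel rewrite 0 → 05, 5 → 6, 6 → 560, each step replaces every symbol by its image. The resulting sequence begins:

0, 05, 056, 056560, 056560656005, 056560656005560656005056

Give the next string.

056560656005560656005056656005560656005056056560

Applying the rule to each of the 24 symbols of 056560656005560656005056 gives the pieces 05 6 560 6 560 05 560 6 560 05 05 6 6 560 05 560 6 560 05 05 6 05 6 560, which concatenate to the answer.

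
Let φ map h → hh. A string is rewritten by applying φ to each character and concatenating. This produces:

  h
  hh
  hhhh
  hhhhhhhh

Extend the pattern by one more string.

Expanding hhhhhhhh: h→hh, h→hh, h→hh, h→hh, h→hh, h→hh, h→hh, h→hh. Concatenated: hh hh hh hh hh hh hh hh.

hhhhhhhhhhhhhhhh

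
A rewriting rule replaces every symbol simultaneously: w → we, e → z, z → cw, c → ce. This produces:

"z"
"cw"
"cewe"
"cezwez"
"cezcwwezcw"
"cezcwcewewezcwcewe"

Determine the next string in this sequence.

Replace each of the 18 characters of cezcwcewewezcwcewe in place — ce z cw ce we ce z we z we z cw ce we ce z we z — and concatenate.

cezcwcewecezwezwezcwcewecezwez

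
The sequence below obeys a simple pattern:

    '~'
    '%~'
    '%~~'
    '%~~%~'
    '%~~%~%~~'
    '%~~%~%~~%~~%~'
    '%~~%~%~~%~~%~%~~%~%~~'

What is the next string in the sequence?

From term 3 onward, concatenate the last term with the second-to-last: %~·~ = %~~, %~~·%~ = %~~%~, …
So term 8 is %~~%~%~~%~~%~%~~%~%~~·%~~%~%~~%~~%~.

%~~%~%~~%~~%~%~~%~%~~%~~%~%~~%~~%~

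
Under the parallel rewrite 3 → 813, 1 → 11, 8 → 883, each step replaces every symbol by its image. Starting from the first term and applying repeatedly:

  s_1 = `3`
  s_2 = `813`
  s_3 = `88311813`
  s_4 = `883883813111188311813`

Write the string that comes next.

φ(883883813111188311813) expands symbol-by-symbol to 883 883 813 883 883 813 883 11 813 11 11 11 11 883 883 813 11 11 883 11 813; joining the 21 pieces gives the next term.

8838838138838838138831181311111111883883813111188311813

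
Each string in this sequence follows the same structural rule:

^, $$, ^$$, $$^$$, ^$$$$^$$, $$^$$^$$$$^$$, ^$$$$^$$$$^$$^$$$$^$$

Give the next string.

Each term (from the third on) is the two preceding terms concatenated in order: term 3 = ^·$$ = ^$$.
Continuing: $$^$$^$$$$^$$ · ^$$$$^$$$$^$$^$$$$^$$ gives term 8.

$$^$$^$$$$^$$^$$$$^$$$$^$$^$$$$^$$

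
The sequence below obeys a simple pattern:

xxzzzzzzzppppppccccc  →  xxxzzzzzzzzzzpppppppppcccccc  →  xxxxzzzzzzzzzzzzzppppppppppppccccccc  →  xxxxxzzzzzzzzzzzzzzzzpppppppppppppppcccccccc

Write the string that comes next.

xxxxxxzzzzzzzzzzzzzzzzzzzppppppppppppppppppccccccccc

Reading off run lengths: x runs 2, 3, 4, 5; z runs 7, 10, 13, 16; p runs 6, 9, 12, 15; c runs 5, 6, 7, 8 — each is linear in n, where the shown terms are n = 2, 3, 4, 5.
Setting n = 6 gives 6, 19, 18, 9 characters in each block.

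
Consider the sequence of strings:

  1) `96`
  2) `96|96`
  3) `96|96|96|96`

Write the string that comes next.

s(k+1) = s(k)·|·s(k) — each term doubles the last with '|' between the halves.
Doubling 96|96|96|96 with '|' between the halves:

96|96|96|96|96|96|96|96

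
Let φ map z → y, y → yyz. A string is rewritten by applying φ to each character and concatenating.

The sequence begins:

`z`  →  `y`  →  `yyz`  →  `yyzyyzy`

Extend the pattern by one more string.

Rewriting each symbol of yyzyyzy: y→yyz, y→yyz, z→y, y→yyz, y→yyz, z→y, y→yyz, which concatenates to yyz yyz y yyz yyz y yyz.

yyzyyzyyyzyyzyyyz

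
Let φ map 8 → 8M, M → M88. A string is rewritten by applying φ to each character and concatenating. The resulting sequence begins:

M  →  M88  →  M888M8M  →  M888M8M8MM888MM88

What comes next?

Applying the rule to each of the 17 symbols of M888M8M8MM888MM88 gives the pieces M88 8M 8M 8M M88 8M M88 8M M88 M88 8M 8M 8M M88 M88 8M 8M, which concatenate to the answer.

M888M8M8MM888MM888MM88M888M8M8MM88M888M8M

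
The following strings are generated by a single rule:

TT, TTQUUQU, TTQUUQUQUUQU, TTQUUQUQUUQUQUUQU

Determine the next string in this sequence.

The strings grow by a fixed suffix QUUQU each time.
Applying this once more to TTQUUQUQUUQUQUUQU:

TTQUUQUQUUQUQUUQUQUUQU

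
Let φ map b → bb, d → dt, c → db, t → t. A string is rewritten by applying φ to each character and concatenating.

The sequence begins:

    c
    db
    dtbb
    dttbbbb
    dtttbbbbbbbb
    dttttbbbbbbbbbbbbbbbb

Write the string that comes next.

Rewriting the 21 symbols of dttttbbbbbbbbbbbbbbbb one by one yields dt t t t t bb bb bb bb bb bb bb bb bb bb bb bb bb bb bb bb; concatenated:

dtttttbbbbbbbbbbbbbbbbbbbbbbbbbbbbbbbb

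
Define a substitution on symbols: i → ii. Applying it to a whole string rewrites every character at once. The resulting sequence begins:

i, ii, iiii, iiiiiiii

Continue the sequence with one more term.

iiiiiiiiiiiiiiii

Apply φ to iiiiiiii symbol by symbol: i→ii, i→ii, i→ii, i→ii, i→ii, i→ii, i→ii, i→ii; joined: ii ii ii ii ii ii ii ii.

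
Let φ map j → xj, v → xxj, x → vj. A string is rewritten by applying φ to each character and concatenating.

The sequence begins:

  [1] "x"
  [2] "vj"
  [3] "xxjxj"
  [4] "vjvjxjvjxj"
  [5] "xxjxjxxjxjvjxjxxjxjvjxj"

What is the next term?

vjvjxjvjxjvjvjxjvjxjxxjxjvjxjvjvjxjvjxjxxjxjvjxj

Replace each of the 23 characters of xxjxjxxjxjvjxjxxjxjvjxj in place — vj vj xj vj xj vj vj xj vj xj xxj xj vj xj vj vj xj vj xj xxj xj vj xj — and concatenate.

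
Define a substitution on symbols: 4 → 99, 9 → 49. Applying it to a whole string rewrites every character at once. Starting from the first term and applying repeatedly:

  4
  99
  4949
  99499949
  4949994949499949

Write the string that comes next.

99499949494999499949994949499949

Replace each of the 16 characters of 4949994949499949 in place — 99 49 99 49 49 49 99 49 99 49 99 49 49 49 99 49 — and concatenate.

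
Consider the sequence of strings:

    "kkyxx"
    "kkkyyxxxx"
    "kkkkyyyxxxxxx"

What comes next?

The n-th term is n+1 k's then n y's then 2n x's (n = 1, 2, …).
At n = 4 the blocks have lengths 5, 4, 8.

kkkkkyyyyxxxxxxxx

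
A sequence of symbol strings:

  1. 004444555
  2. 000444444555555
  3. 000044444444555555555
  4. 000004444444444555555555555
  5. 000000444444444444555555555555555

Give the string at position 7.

000000004444444444444444555555555555555555555

Each string has the form 0^{n+1} 4^{2n+2} 5^{3n} (n = 1, 2, …).
For term 7, n = 7, so the run lengths are 8, 16, 21.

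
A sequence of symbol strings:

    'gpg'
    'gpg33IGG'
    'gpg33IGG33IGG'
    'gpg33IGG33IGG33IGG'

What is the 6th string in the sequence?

gpg33IGG33IGG33IGG33IGG33IGG

Each term is the previous one with 33IGG appended.
From gpg33IGG33IGG33IGG, 2 further steps: gpg33IGG33IGG33IGG → gpg33IGG33IGG33IGG33IGG → (answer).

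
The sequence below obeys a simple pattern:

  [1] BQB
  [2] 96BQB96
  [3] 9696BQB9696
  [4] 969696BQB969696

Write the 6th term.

Each term wraps the previous one in 96 on the left and 96 on the right.
From 969696BQB969696, 2 further steps: 969696BQB969696 → 96969696BQB96969696 → (answer).

9696969696BQB9696969696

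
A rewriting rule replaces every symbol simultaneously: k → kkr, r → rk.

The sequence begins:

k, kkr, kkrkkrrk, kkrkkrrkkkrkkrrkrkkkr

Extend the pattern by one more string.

Rewriting the 21 symbols of kkrkkrrkkkrkkrrkrkkkr one by one yields kkr kkr rk kkr kkr rk rk kkr kkr kkr rk kkr kkr rk rk kkr rk kkr kkr kkr rk; concatenated:

kkrkkrrkkkrkkrrkrkkkrkkrkkrrkkkrkkrrkrkkkrrkkkrkkrkkrrk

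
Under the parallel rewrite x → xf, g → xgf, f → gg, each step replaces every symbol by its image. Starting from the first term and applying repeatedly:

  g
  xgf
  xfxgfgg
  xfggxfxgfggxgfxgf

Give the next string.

Rewriting the 17 symbols of xfggxfxgfggxgfxgf one by one yields xf gg xgf xgf xf gg xf xgf gg xgf xgf xf xgf gg xf xgf gg; concatenated:

xfggxgfxgfxfggxfxgfggxgfxgfxfxgfggxfxgfgg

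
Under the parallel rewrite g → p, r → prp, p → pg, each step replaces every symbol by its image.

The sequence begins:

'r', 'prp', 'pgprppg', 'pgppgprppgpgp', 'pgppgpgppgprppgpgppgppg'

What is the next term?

pgppgpgppgppgpgppgprppgpgppgppgpgppgpgp

φ(pgppgpgppgprppgpgppgppg) expands symbol-by-symbol to pg p pg pg p pg p pg pg p pg prp pg pg p pg p pg pg p pg pg p; joining the 23 pieces gives the next term.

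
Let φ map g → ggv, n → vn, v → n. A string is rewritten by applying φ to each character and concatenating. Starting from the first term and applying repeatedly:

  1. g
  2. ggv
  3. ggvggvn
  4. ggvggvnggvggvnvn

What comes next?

φ(ggvggvnggvggvnvn) expands symbol-by-symbol to ggv ggv n ggv ggv n vn ggv ggv n ggv ggv n vn n vn; joining the 16 pieces gives the next term.

ggvggvnggvggvnvnggvggvnggvggvnvnnvn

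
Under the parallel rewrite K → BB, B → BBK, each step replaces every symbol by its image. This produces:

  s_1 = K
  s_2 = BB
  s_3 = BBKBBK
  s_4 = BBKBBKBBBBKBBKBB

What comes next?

φ(BBKBBKBBBBKBBKBB) expands symbol-by-symbol to BBK BBK BB BBK BBK BB BBK BBK BBK BBK BB BBK BBK BB BBK BBK; joining the 16 pieces gives the next term.

BBKBBKBBBBKBBKBBBBKBBKBBKBBKBBBBKBBKBBBBKBBK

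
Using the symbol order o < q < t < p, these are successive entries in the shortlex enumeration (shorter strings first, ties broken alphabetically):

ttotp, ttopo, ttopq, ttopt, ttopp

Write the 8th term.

Stepping forward 3 times from ttopp: ttopp → ttqoo → ttqoq, then the target.

ttqot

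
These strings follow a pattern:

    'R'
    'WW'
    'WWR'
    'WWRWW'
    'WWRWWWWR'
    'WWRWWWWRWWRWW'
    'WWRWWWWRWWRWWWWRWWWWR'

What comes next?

WWRWWWWRWWRWWWWRWWWWRWWRWWWWRWWRWW

From term 3 onward, concatenate the last term with the second-to-last: WW·R = WWR, WWR·WW = WWRWW, …
So term 8 is WWRWWWWRWWRWWWWRWWWWR·WWRWWWWRWWRWW.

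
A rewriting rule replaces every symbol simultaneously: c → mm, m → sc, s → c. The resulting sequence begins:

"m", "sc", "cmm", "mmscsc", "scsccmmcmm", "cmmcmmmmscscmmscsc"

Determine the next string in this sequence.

φ(cmmcmmmmscscmmscsc) expands symbol-by-symbol to mm sc sc mm sc sc sc sc c mm c mm sc sc c mm c mm; joining the 18 pieces gives the next term.

mmscscmmscscscsccmmcmmscsccmmcmm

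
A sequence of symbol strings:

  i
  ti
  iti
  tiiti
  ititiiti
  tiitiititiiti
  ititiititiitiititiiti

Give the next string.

This is a Fibonacci-style word recurrence s(k) = s(k−2)·s(k−1): e.g. i·ti = iti.
Continuing: tiitiititiiti · ititiititiitiititiiti gives term 8.

tiitiititiitiititiititiitiititiiti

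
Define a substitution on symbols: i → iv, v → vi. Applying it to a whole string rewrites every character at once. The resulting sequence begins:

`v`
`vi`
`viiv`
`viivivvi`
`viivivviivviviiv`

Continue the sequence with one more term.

Rewriting the 16 symbols of viivivviivviviiv one by one yields vi iv iv vi iv vi vi iv iv vi vi iv vi iv iv vi; concatenated:

viivivviivviviivivviviivviivivvi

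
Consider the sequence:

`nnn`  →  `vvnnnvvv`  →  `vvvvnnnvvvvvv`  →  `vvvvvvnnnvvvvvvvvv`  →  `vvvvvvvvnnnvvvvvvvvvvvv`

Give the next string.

vvvvvvvvvvnnnvvvvvvvvvvvvvvv

Each term wraps the previous one in vv on the left and vvv on the right.
So the next term is vv·vvvvvvvvnnnvvvvvvvvvvvv·vvv.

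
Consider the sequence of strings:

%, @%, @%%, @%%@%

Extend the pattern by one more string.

@%%@%@%%

This is a Fibonacci-style word recurrence s(k) = s(k−1)·s(k−2): e.g. @%·% = @%%.
So term 5 is @%%@%·@%%.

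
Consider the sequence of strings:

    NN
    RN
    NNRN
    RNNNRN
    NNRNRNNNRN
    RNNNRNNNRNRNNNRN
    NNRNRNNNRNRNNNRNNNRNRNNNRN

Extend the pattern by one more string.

RNNNRNNNRNRNNNRNNNRNRNNNRNRNNNRNNNRNRNNNRN

From term 3 onward, concatenate the second-to-last term with the last: NN·RN = NNRN, RN·NNRN = RNNNRN, …
The next term joins RNNNRNNNRNRNNNRN and NNRNRNNNRNRNNNRNNNRNRNNNRN.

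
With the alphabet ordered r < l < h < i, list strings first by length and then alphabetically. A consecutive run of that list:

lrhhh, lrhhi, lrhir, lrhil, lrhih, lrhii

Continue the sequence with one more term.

lrirr

The successor of lrhii increments the rightmost position that isn't already i and resets every position after it to r.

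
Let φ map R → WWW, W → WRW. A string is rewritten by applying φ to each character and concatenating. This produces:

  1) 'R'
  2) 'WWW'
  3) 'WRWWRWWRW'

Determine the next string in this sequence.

Rewriting each symbol of WRWWRWWRW: W→WRW, R→WWW, W→WRW, W→WRW, R→WWW, W→WRW, W→WRW, R→WWW, W→WRW, which concatenates to WRW WWW WRW WRW WWW WRW WRW WWW WRW.

WRWWWWWRWWRWWWWWRWWRWWWWWRW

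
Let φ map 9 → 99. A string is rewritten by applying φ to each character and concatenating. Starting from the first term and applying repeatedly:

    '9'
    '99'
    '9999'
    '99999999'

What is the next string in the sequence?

9999999999999999

Expanding 99999999: 9→99, 9→99, 9→99, 9→99, 9→99, 9→99, 9→99, 9→99. Concatenated: 99 99 99 99 99 99 99 99.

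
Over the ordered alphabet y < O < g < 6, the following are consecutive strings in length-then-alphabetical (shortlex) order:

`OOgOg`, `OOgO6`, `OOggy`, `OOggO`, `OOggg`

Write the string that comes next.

OOgg6

The successor of OOggg increments the rightmost position that isn't already 6 and resets every position after it to y.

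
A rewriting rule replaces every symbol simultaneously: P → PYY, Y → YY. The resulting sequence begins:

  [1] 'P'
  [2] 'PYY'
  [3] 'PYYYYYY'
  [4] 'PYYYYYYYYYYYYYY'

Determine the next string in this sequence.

Replace each of the 15 characters of PYYYYYYYYYYYYYY in place — PYY YY YY YY YY YY YY YY YY YY YY YY YY YY YY — and concatenate.

PYYYYYYYYYYYYYYYYYYYYYYYYYYYYYY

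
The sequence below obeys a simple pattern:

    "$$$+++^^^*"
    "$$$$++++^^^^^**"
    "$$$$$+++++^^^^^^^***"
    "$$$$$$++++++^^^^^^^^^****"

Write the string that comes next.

$$$$$$$+++++++^^^^^^^^^^^*****

Term n consists of n+1 $'s, followed by n+1 +'s, followed by 2n-1 ^'s, followed by n-1 *'s, where the shown terms are n = 2, 3, 4, 5.
At n = 6 the blocks have lengths 7, 7, 11, 5.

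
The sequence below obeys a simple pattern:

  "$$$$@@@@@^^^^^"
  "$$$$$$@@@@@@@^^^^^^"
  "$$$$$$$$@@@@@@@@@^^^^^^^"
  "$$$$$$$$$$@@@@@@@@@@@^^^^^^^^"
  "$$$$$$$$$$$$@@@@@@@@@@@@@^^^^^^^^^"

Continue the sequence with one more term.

$$$$$$$$$$$$$$@@@@@@@@@@@@@@@^^^^^^^^^^

Reading off run lengths: $ runs 4, 6, 8, 10, 12; @ runs 5, 7, 9, 11, 13; ^ runs 5, 6, 7, 8, 9 — each is linear in n, where the shown terms are n = 3, 4, 5, 6, 7.
For the next term, n = 8, so the run lengths are 14, 15, 10.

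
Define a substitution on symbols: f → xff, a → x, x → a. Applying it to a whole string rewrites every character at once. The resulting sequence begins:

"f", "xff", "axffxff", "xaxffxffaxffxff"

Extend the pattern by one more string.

Rewriting the 15 symbols of xaxffxffaxffxff one by one yields a x a xff xff a xff xff x a xff xff a xff xff; concatenated:

axaxffxffaxffxffxaxffxffaxffxff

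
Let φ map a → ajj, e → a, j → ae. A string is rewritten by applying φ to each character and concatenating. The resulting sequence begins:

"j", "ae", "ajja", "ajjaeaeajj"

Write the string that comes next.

Expanding ajjaeaeajj: a→ajj, j→ae, j→ae, a→ajj, e→a, a→ajj, e→a, a→ajj, j→ae, j→ae. Concatenated: ajj ae ae ajj a ajj a ajj ae ae.

ajjaeaeajjaajjaajjaeae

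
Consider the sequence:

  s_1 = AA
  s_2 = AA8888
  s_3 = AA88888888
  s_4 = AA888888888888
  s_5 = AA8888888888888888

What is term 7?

AA888888888888888888888888

The strings grow by a fixed suffix 8888 each time.
From AA8888888888888888, 2 further steps: AA8888888888888888 → AA88888888888888888888 → (answer).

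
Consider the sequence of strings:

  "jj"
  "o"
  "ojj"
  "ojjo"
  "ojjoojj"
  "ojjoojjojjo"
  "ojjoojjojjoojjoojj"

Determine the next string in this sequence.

ojjoojjojjoojjoojjojjoojjojjo

This is a Fibonacci-style word recurrence s(k) = s(k−1)·s(k−2): e.g. o·jj = ojj.
Continuing: ojjoojjojjoojjoojj · ojjoojjojjo gives term 8.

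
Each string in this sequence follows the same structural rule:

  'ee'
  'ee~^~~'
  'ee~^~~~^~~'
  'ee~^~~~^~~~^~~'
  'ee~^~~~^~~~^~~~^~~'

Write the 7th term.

Every step adds ~^~~ to the end: s(k+1) = s(k)·~^~~.
From ee~^~~~^~~~^~~~^~~, 2 further steps: ee~^~~~^~~~^~~~^~~ → ee~^~~~^~~~^~~~^~~~^~~ → (answer).

ee~^~~~^~~~^~~~^~~~^~~~^~~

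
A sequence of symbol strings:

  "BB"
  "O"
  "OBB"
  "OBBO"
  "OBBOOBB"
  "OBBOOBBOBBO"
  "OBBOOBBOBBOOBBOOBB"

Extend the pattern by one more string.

OBBOOBBOBBOOBBOOBBOBBOOBBOBBO

This is a Fibonacci-style word recurrence s(k) = s(k−1)·s(k−2): e.g. O·BB = OBB.
The next term joins OBBOOBBOBBOOBBOOBB and OBBOOBBOBBO.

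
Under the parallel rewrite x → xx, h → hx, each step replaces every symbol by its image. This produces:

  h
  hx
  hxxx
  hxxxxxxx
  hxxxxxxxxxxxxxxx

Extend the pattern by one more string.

Rewriting the 16 symbols of hxxxxxxxxxxxxxxx one by one yields hx xx xx xx xx xx xx xx xx xx xx xx xx xx xx xx; concatenated:

hxxxxxxxxxxxxxxxxxxxxxxxxxxxxxxx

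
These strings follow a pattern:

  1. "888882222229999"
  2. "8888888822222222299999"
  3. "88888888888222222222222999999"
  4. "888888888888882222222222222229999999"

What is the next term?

Reading off run lengths: 8 runs 5, 8, 11, 14; 2 runs 6, 9, 12, 15; 9 runs 4, 5, 6, 7 — each is linear in n (n = 1, 2, …).
At n = 5 the blocks have lengths 17, 18, 8.

8888888888888888822222222222222222299999999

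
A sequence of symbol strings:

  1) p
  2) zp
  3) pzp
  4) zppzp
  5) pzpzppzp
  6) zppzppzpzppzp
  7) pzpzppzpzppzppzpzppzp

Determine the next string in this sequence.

zppzppzpzppzppzpzppzpzppzppzpzppzp

From term 3 onward, concatenate the second-to-last term with the last: p·zp = pzp, zp·pzp = zppzp, …
Continuing: zppzppzpzppzp · pzpzppzpzppzppzpzppzp gives term 8.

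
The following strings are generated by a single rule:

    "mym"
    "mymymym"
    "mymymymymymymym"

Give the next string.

s(k+1) = s(k)·y·s(k) — each term doubles the last with 'y' between the halves.
Doubling mymymymymymymym with 'y' between the halves:

mymymymymymymymymymymymymymymym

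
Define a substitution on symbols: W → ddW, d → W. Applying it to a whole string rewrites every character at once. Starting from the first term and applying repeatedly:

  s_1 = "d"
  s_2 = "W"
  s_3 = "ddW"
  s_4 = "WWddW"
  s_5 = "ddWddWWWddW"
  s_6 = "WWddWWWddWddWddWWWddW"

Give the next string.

Replace each of the 21 characters of WWddWWWddWddWddWWWddW in place — ddW ddW W W ddW ddW ddW W W ddW W W ddW W W ddW ddW ddW W W ddW — and concatenate.

ddWddWWWddWddWddWWWddWWWddWWWddWddWddWWWddW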